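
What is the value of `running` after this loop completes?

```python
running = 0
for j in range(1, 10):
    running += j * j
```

Sum of squares 1² to 9² = 285
`running` takes the values: 0 → 1 → 5 → 14 → 30 → 55 → 91 → 140 → 204 → 285

Answer: 285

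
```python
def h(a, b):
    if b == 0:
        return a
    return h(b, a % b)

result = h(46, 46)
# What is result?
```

h(46, 46) -> h(46, 0) -> 46

Answer: 46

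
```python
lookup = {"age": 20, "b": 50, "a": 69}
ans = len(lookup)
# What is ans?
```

Trace:
`lookup = {"age": 20, "b": 50, "a": 69}` → lookup = {'age': 20, 'b': 50, 'a': 69}
`ans = len(lookup)` → ans = 3
So ans = 3

Answer: 3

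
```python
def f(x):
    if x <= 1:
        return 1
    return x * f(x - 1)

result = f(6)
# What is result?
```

f(6) = 6 * 5 * 4 * 3 * 2 * 1 = 720

Answer: 720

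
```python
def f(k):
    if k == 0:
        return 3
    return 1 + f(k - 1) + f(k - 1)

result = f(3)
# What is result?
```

f(k) = 1 + 2·f(k-1), f(0)=3. Closed form: (3+1)·2^3 - 1 = 31.

Answer: 31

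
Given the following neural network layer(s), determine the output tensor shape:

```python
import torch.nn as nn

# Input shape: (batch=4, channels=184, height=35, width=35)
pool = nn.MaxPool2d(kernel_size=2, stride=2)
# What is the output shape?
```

Input: (4, 184, 35, 35) -> Output: (4, 184, 17, 17)

Answer: (4, 184, 17, 17)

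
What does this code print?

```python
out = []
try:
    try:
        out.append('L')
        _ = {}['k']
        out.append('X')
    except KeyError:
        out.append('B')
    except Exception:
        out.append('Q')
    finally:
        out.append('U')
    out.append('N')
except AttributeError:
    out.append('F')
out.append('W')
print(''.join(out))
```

Execution trace: 'L' (inner try body) → 'B' (inner except KeyError) → 'U' (inner finally) → 'N' (try body, no exception) → 'W' (after the try/except). Output: LBUNW

Answer: LBUNW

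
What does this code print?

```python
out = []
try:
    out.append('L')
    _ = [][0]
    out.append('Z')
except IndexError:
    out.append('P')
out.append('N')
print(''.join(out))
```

Execution trace: 'L' (try body) → 'P' (except IndexError) → 'N' (after the try/except). Output: LPN

Answer: LPN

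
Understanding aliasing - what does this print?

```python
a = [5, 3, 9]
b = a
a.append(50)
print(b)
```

Key concept: basic list aliasing.
Step by step:
`a = [5, 3, 9]` → a = [5, 3, 9]
`b = a` → b = [5, 3, 9] (same object as a)
`a.append(50)` → a = [5, 3, 9, 50] (same object as b); b = [5, 3, 9, 50] (same object as a)
`print(b)` → prints [5, 3, 9, 50]

Answer: [5, 3, 9, 50]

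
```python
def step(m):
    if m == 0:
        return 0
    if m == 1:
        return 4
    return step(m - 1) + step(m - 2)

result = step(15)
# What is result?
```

Build up from base cases: step(0)=0, step(1)=4, step(2)=4, step(3)=8, step(4)=12, step(5)=20, step(6)=32, ..., step(15)=2440

Answer: 2440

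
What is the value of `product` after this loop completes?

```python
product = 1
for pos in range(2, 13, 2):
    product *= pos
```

Product of even numbers 2 to 12
`product` takes the values: 1 → 2 → 8 → 48 → 384 → 3840 → 46080

Answer: 46080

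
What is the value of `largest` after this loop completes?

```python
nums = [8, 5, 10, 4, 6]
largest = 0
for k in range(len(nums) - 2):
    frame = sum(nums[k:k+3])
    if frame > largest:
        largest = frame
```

Max sum of 3-element window in [8, 5, 10, 4, 6]
`largest` takes the values: 0 → 23

Answer: 23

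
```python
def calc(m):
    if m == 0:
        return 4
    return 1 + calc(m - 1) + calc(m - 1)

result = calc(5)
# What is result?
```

calc(m) = 1 + 2·calc(m-1), calc(0)=4. Closed form: (4+1)·2^5 - 1 = 159.

Answer: 159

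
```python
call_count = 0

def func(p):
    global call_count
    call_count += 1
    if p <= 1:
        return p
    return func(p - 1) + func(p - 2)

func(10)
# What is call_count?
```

Calls(p) = 1 + Calls(p-1) + Calls(p-2); Calls(0)=Calls(1)=1. For p=10 this gives 177.

Answer: 177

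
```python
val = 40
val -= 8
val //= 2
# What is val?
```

Trace:
`val = 40` → val = 40
`val -= 8` → val = 32
`val //= 2` → val = 16
So val = 16

Answer: 16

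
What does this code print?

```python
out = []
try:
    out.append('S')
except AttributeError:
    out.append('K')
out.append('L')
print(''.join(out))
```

Execution trace: 'S' (try body, no exception) → 'L' (after the try/except). Output: SL

Answer: SL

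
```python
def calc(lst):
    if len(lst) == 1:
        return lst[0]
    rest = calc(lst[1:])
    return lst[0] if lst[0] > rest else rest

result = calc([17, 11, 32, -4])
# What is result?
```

Recursive max over [17, 11, 32, -4] = 32

Answer: 32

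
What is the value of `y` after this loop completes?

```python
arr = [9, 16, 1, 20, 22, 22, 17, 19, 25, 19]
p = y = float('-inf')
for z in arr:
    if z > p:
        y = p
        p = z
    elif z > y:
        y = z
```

Second largest (with repeats) in [9, 16, 1, 20, 22, 22, 17, 19, 25, 19]
`y` takes the values: -inf → 9 → 16 → 20 → 22

Answer: 22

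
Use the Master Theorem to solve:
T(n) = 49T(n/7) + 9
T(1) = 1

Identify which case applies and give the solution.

a=49, b=7, f(n)=9. log_7(49) = 2. Since c=0 < 2, Case 1 applies: T(n) = Θ(n^log_b(a)) = O(n^2).

Answer: O(n^2) - Case 1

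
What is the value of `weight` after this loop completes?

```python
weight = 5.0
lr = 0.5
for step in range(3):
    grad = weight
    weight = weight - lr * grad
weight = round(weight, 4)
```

Gradient descent: w = 5.0 * (1 - 0.5)^3
`weight` takes the values: 5.0 → 2.5 → 1.25 → 0.625

Answer: 0.625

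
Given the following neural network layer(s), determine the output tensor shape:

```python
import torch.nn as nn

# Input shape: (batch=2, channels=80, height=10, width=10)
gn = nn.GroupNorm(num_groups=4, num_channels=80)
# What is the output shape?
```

Input: (2, 80, 10, 10) -> Output: (2, 80, 10, 10)

Answer: (2, 80, 10, 10)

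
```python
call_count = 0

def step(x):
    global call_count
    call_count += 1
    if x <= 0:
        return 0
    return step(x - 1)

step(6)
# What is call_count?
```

Linear recursion stepping by 1: 7 calls from x=6 down to ≤0.

Answer: 7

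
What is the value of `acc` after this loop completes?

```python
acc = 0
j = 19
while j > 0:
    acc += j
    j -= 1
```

Sum 19 down to 1
`acc` takes the values: 0 → 19 → 37 → 54 → 70 → 85 → 99 → 112 → 124 → 135 → 145 → 154 → 162 → 169 → 175 → 180 → 184 → 187 → 189 → 190

Answer: 190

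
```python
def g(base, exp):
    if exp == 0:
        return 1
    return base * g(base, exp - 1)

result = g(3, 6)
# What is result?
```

g(3, 6) = 3 * 3 * 3 * 3 * 3 * 3 = 729

Answer: 729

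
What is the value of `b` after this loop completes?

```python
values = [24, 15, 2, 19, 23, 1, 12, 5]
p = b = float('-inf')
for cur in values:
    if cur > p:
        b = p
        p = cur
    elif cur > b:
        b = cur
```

Second largest (with repeats) in [24, 15, 2, 19, 23, 1, 12, 5]
`b` takes the values: -inf → 15 → 19 → 23

Answer: 23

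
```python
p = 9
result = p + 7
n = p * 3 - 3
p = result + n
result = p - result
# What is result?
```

Trace:
`p = 9` → p = 9
`result = p + 7` → result = 16
`n = p * 3 - 3` → n = 24
`p = result + n` → p = 40
`result = p - result` → result = 24
So result = 24

Answer: 24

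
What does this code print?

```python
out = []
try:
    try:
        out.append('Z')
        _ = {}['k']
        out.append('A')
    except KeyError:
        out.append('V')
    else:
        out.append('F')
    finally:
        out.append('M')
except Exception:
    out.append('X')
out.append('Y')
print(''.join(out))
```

Execution trace: 'Z' (inner try body) → 'V' (inner except KeyError) → 'M' (inner finally) → 'Y' (after the try/except). Output: ZVMY

Answer: ZVMY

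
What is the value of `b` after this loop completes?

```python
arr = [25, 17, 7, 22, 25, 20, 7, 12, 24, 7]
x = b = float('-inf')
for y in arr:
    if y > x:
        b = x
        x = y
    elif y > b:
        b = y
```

Second largest (with repeats) in [25, 17, 7, 22, 25, 20, 7, 12, 24, 7]
`b` takes the values: -inf → 17 → 22 → 25

Answer: 25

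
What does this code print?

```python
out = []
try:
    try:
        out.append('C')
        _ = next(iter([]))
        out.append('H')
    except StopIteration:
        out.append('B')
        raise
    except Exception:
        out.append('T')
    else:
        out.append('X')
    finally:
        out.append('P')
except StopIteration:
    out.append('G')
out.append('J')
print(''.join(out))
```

Execution trace: 'C' (inner try body) → 'B' (inner except StopIteration) → 'P' (inner finally) → 'G' (outer except StopIteration) → 'J' (after the try/except). Output: CBPGJ

Answer: CBPGJ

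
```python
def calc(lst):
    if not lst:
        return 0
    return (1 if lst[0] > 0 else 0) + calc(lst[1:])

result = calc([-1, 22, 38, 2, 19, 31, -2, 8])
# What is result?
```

Count of positive elements in [-1, 22, 38, 2, 19, 31, -2, 8] = 6

Answer: 6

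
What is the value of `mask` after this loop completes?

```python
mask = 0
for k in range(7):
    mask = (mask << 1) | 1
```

Build 7 consecutive 1-bits: 0b1111111
`mask` takes the values: 0 → 1 → 3 → 7 → 15 → 31 → 63 → 127

Answer: 127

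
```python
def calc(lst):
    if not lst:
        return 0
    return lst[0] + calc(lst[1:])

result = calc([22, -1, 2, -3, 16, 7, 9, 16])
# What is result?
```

22 + (-1) + 2 + (-3) + 16 + 7 + 9 + 16 + 0 = 68

Answer: 68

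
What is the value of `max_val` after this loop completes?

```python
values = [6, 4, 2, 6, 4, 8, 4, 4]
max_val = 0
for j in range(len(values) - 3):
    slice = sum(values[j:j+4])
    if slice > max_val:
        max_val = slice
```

Max sum of 4-element window in [6, 4, 2, 6, 4, 8, 4, 4]
`max_val` takes the values: 0 → 18 → 20 → 22

Answer: 22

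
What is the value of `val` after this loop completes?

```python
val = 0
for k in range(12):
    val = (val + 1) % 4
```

Increment mod 4, 12 times = 0
`val` takes the values: 0 → 1 → 2 → 3 → 0 → 1 → 2 → 3 → 0 → 1 → 2 → 3 → 0

Answer: 0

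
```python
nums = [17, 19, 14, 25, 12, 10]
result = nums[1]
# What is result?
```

Trace:
`nums = [17, 19, 14, 25, 12, 10]` → nums = [17, 19, 14, 25, 12, 10]
`result = nums[1]` → result = 19
So result = 19

Answer: 19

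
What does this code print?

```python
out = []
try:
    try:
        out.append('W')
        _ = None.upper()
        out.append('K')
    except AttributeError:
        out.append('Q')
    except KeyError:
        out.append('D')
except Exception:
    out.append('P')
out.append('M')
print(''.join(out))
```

Execution trace: 'W' (inner try body) → 'Q' (inner except AttributeError) → 'M' (after the try/except). Output: WQM

Answer: WQM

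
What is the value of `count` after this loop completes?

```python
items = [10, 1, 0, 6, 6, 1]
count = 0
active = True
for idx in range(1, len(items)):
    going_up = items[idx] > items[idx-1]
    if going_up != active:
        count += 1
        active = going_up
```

Count direction changes in [10, 1, 0, 6, 6, 1]
`count` takes the values: 0 → 1 → 2 → 3

Answer: 3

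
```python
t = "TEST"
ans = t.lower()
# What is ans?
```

Trace:
`t = "TEST"` → t = 'TEST'
`ans = t.lower()` → ans = 'test'
So ans = 'test'

Answer: 'test'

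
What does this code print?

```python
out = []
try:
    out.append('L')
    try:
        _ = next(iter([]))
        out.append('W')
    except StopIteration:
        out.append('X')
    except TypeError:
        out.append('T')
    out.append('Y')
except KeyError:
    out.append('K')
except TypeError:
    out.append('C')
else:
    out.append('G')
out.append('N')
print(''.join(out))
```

Execution trace: 'L' (try body) → 'X' (inner except StopIteration) → 'Y' (try body, no exception) → 'G' (else) → 'N' (after the try/except). Output: LXYGN

Answer: LXYGN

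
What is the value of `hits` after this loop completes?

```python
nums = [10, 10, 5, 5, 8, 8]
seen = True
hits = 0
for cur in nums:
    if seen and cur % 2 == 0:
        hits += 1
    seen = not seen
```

Count even values at even positions
`hits` takes the values: 0 → 1 → 2

Answer: 2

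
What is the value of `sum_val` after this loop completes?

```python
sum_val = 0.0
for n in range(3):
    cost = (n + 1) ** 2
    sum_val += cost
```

Sum of squared losses 1² + 2² + ... + 3²
`sum_val` takes the values: 0.0 → 1.0 → 5.0 → 14.0

Answer: 14.0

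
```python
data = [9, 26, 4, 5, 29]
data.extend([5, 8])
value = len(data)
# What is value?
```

Trace:
`data = [9, 26, 4, 5, 29]` → data = [9, 26, 4, 5, 29]
`data.extend([5, 8])` → data = [9, 26, 4, 5, 29, 5, 8]
`value = len(data)` → value = 7
So value = 7

Answer: 7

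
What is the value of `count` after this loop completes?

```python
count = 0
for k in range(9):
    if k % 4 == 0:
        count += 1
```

Count numbers divisible by 4 in range(9)
`count` takes the values: 0 → 1 → 2 → 3

Answer: 3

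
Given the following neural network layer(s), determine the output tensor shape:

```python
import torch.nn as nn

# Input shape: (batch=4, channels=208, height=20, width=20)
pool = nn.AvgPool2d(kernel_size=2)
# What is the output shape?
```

Input: (4, 208, 20, 20) -> Output: (4, 208, 10, 10)

Answer: (4, 208, 10, 10)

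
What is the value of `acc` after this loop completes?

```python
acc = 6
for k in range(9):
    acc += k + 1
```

Start at 6, add 1 to 9 = 51
`acc` takes the values: 6 → 7 → 9 → 12 → 16 → 21 → 27 → 34 → 42 → 51

Answer: 51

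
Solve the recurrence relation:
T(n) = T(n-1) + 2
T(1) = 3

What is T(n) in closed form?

Unrolling: T(n) = T(1) + 2·(n-1) = 3 + 2(n-1) = 2n + 1.

Answer: T(n) = 2n + 1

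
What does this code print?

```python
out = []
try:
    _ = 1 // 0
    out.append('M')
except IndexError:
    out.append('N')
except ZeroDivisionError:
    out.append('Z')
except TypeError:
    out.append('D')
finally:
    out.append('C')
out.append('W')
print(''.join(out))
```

Execution trace: 'Z' (except ZeroDivisionError) → 'C' (finally) → 'W' (after the try/except). Output: ZCW

Answer: ZCW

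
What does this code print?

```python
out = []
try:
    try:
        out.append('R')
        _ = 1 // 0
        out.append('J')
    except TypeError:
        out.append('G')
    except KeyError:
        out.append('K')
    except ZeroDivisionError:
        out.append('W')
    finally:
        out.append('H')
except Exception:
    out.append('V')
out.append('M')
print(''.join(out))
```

Execution trace: 'R' (inner try body) → 'W' (inner except ZeroDivisionError) → 'H' (inner finally) → 'M' (after the try/except). Output: RWHM

Answer: RWHM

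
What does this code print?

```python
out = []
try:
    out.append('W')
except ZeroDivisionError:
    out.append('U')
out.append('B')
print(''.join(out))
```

Execution trace: 'W' (try body, no exception) → 'B' (after the try/except). Output: WB

Answer: WB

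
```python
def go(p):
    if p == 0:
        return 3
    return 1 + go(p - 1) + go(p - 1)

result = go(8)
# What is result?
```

go(p) = 1 + 2·go(p-1), go(0)=3. Closed form: (3+1)·2^8 - 1 = 1023.

Answer: 1023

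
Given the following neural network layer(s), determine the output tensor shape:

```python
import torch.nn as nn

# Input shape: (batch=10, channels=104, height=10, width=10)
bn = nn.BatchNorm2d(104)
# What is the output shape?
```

Input: (10, 104, 10, 10) -> Output: (10, 104, 10, 10)

Answer: (10, 104, 10, 10)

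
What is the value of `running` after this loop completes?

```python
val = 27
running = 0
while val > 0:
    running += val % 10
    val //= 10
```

Sum digits of 27
`running` takes the values: 0 → 7 → 9

Answer: 9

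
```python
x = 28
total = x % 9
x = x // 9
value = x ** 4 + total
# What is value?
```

Trace:
`x = 28` → x = 28
`total = x % 9` → total = 1
`x = x // 9` → x = 3
`value = x ** 4 + total` → value = 82
So value = 82

Answer: 82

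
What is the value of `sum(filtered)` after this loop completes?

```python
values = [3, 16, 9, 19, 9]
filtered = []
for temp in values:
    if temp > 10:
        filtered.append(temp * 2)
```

Sum of doubled values > 10
`filtered` takes the values: [] → [32] → [32, 38]
So `sum(filtered)` = 70

Answer: 70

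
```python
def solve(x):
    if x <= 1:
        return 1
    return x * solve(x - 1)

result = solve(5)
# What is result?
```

solve(5) = 5 * 4 * 3 * 2 * 1 = 120

Answer: 120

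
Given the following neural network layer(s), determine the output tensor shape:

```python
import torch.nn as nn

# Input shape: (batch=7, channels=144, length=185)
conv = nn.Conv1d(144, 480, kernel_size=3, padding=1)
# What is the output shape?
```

Input: (7, 144, 185) -> Output: (7, 480, 185)

Answer: (7, 480, 185)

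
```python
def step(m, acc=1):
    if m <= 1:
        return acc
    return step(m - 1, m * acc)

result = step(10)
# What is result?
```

Accumulator trace (n, acc): (10, 1) -> (9, 10) -> (8, 90) -> (7, 720) -> (6, 5040) -> (5, 30240) -> (4, 151200) -> (3, 604800) -> (2, 1814400) -> (1, 3628800) -> return 3628800

Answer: 3628800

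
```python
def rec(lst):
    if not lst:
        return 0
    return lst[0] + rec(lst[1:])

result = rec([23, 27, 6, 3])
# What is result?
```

23 + 27 + 6 + 3 + 0 = 59

Answer: 59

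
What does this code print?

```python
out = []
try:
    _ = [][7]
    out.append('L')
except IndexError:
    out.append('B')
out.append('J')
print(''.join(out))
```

Execution trace: 'B' (except IndexError) → 'J' (after the try/except). Output: BJ

Answer: BJ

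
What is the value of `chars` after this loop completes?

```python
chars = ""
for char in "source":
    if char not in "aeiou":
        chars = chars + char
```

Remove vowels from 'source'
`chars` takes the values: "" → "s" → "sr" → "src"

Answer: "src"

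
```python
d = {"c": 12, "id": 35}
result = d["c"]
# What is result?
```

Trace:
`d = {"c": 12, "id": 35}` → d = {'c': 12, 'id': 35}
`result = d["c"]` → result = 12
So result = 12

Answer: 12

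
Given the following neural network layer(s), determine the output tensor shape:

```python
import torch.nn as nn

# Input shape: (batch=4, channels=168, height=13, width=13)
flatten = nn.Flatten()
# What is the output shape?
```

Input: (4, 168, 13, 13) -> Output: (4, 28392)

Answer: (4, 28392)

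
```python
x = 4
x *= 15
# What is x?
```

Trace:
`x = 4` → x = 4
`x *= 15` → x = 60
So x = 60

Answer: 60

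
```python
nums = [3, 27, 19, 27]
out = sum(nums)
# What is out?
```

Trace:
`nums = [3, 27, 19, 27]` → nums = [3, 27, 19, 27]
`out = sum(nums)` → out = 76
So out = 76

Answer: 76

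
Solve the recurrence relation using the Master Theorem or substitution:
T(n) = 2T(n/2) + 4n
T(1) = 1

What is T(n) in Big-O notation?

By Master Theorem: a=2, b=2, f(n)=4n. Since log_2(2) = 1 and f(n) = Θ(n^1), Case 2 applies. T(n) = O(n log n).

Answer: O(n log n)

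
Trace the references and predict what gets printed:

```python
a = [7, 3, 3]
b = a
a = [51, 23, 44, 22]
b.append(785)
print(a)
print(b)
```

Key concept: rebinding vs mutation: a is rebound to a new list, b still points at the original.
Step by step:
`a = [7, 3, 3]` → a = [7, 3, 3]
`b = a` → b = [7, 3, 3] (same object as a)
`a = [51, 23, 44, 22]` → a = [51, 23, 44, 22]
`b.append(785)` → b = [7, 3, 3, 785]
`print(a)` → prints [51, 23, 44, 22]
`print(b)` → prints [7, 3, 3, 785]

Answer:
[51, 23, 44, 22]
[7, 3, 3, 785]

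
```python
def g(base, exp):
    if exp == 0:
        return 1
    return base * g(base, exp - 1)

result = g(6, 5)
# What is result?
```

g(6, 5) = 6 * 6 * 6 * 6 * 6 = 7776

Answer: 7776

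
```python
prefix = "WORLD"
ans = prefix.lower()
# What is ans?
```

Trace:
`prefix = "WORLD"` → prefix = 'WORLD'
`ans = prefix.lower()` → ans = 'world'
So ans = 'world'

Answer: 'world'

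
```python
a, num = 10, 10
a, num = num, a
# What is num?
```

Trace:
`a, num = 10, 10` → a = 10; num = 10
`a, num = num, a` → a = 10; num = 10
So num = 10

Answer: 10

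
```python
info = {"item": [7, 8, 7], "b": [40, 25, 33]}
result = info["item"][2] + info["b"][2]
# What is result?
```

Trace:
`info = {"item": [7, 8, 7], "b": [40, 25, 33]}` → info = {'item': [7, 8, 7], 'b': [40, 25, 33]}
`result = info["item"][2] + info["b"][2]` → result = 40
So result = 40

Answer: 40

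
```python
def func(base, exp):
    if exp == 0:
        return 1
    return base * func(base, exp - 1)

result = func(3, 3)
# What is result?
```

func(3, 3) = 3 * 3 * 3 = 27

Answer: 27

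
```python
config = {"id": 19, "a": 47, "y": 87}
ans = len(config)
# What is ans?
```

Trace:
`config = {"id": 19, "a": 47, "y": 87}` → config = {'id': 19, 'a': 47, 'y': 87}
`ans = len(config)` → ans = 3
So ans = 3

Answer: 3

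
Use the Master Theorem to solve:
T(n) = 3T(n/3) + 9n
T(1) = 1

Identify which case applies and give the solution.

a=3, b=3, f(n)=9n. log_3(3) = 1. Since c=1 = 1, Case 2 applies: T(n) = Θ(n^log_b(a) · log n) = O(n log n).

Answer: O(n log n) - Case 2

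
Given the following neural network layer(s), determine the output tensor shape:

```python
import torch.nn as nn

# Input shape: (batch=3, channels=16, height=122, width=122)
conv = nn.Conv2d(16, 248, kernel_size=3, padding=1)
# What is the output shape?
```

Input: (3, 16, 122, 122) -> Output: (3, 248, 122, 122)

Answer: (3, 248, 122, 122)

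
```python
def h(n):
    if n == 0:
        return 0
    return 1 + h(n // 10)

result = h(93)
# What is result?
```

Count of digits of 93: 2

Answer: 2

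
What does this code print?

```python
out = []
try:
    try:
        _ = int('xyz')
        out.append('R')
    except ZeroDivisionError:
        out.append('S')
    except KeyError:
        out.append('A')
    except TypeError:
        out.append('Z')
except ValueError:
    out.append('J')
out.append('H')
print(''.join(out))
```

Execution trace: 'J' (outer except ValueError) → 'H' (after the try/except). Output: JH

Answer: JH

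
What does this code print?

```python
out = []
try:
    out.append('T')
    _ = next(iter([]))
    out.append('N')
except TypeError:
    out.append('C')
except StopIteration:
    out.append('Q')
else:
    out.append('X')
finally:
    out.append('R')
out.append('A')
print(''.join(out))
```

Execution trace: 'T' (try body) → 'Q' (except StopIteration) → 'R' (finally) → 'A' (after the try/except). Output: TQRA

Answer: TQRA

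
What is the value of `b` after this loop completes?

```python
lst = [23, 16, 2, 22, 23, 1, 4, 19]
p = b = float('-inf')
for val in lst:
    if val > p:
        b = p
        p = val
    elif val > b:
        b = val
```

Second largest (with repeats) in [23, 16, 2, 22, 23, 1, 4, 19]
`b` takes the values: -inf → 16 → 22 → 23

Answer: 23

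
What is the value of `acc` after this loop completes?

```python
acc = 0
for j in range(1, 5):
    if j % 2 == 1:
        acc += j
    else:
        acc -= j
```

Add odd, subtract even
`acc` takes the values: 0 → 1 → -1 → 2 → -2

Answer: -2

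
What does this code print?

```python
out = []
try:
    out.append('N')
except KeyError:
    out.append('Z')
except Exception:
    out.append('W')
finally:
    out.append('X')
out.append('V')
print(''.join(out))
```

Execution trace: 'N' (try body, no exception) → 'X' (finally) → 'V' (after the try/except). Output: NXV

Answer: NXV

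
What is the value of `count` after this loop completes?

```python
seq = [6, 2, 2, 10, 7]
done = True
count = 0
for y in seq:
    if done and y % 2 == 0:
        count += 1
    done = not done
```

Count even values at even positions
`count` takes the values: 0 → 1 → 2

Answer: 2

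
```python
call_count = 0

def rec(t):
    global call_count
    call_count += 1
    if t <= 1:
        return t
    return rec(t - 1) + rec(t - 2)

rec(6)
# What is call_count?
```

Calls(t) = 1 + Calls(t-1) + Calls(t-2); Calls(0)=Calls(1)=1. For t=6 this gives 25.

Answer: 25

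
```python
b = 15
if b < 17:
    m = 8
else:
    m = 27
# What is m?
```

Trace:
`b = 15` → b = 15
`if b < 17: ...` → b < 17 is True → m = 8
So m = 8

Answer: 8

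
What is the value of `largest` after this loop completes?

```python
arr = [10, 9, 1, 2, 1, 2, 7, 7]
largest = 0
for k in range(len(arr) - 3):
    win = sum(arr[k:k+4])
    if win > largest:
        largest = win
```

Max sum of 4-element window in [10, 9, 1, 2, 1, 2, 7, 7]
`largest` takes the values: 0 → 22

Answer: 22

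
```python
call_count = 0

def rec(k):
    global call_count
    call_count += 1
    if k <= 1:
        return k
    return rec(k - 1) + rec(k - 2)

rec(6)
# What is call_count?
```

Calls(k) = 1 + Calls(k-1) + Calls(k-2); Calls(0)=Calls(1)=1. For k=6 this gives 25.

Answer: 25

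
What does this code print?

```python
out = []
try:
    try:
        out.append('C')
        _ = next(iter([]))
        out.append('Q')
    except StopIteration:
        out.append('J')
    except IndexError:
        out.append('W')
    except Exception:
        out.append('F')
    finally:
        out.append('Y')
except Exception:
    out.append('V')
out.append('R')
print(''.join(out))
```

Execution trace: 'C' (inner try body) → 'J' (inner except StopIteration) → 'Y' (inner finally) → 'R' (after the try/except). Output: CJYR

Answer: CJYR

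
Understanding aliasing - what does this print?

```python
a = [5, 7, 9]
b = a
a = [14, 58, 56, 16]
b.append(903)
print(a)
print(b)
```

Key concept: rebinding vs mutation: a is rebound to a new list, b still points at the original.
Step by step:
`a = [5, 7, 9]` → a = [5, 7, 9]
`b = a` → b = [5, 7, 9] (same object as a)
`a = [14, 58, 56, 16]` → a = [14, 58, 56, 16]
`b.append(903)` → b = [5, 7, 9, 903]
`print(a)` → prints [14, 58, 56, 16]
`print(b)` → prints [5, 7, 9, 903]

Answer:
[14, 58, 56, 16]
[5, 7, 9, 903]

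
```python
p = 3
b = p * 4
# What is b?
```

Trace:
`p = 3` → p = 3
`b = p * 4` → b = 12
So b = 12

Answer: 12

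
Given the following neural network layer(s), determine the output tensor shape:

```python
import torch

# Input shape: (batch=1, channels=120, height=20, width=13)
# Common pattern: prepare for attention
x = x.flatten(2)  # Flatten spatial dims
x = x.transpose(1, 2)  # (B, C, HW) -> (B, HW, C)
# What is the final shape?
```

Input: (1, 120, 20, 13) -> after flatten(2): (1, 120, 260) -> Output: (1, 260, 120)

Answer: (1, 260, 120)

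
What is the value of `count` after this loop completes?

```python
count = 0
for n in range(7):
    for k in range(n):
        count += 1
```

Triangle number: 0+1+2+...+6
`count` takes the values: 0 → 1 → 2 → 3 → 4 → 5 → 6 → 7 → 8 → 9 → 10 → 11 → 12 → 13 → 14 → 15 → 16 → 17 → 18 → 19 → 20 → 21

Answer: 21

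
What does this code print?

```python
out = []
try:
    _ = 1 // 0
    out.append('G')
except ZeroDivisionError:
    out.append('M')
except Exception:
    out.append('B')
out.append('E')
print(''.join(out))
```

Execution trace: 'M' (except ZeroDivisionError) → 'E' (after the try/except). Output: ME

Answer: ME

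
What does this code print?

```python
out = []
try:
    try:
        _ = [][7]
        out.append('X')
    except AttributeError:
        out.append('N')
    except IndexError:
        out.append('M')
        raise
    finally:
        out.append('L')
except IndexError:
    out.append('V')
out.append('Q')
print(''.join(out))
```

Execution trace: 'M' (inner except IndexError) → 'L' (inner finally) → 'V' (outer except IndexError) → 'Q' (after the try/except). Output: MLVQ

Answer: MLVQ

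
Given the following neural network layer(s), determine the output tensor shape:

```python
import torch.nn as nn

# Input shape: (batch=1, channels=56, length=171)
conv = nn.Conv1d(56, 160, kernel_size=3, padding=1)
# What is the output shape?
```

Input: (1, 56, 171) -> Output: (1, 160, 171)

Answer: (1, 160, 171)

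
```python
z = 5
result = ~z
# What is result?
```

Trace:
`z = 5` → z = 5
`result = ~z` → result = -6
So result = -6

Answer: -6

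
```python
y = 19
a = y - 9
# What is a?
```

Trace:
`y = 19` → y = 19
`a = y - 9` → a = 10
So a = 10

Answer: 10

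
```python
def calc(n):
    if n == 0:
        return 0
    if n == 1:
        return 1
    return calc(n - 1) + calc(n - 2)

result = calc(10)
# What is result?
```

Build up from base cases: calc(0)=0, calc(1)=1, calc(2)=1, calc(3)=2, calc(4)=3, calc(5)=5, calc(6)=8, ..., calc(10)=55

Answer: 55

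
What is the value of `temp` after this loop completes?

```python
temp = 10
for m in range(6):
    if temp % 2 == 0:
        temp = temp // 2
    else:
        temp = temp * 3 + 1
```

Collatz-style transformation from 10
`temp` takes the values: 10 → 5 → 16 → 8 → 4 → 2 → 1

Answer: 1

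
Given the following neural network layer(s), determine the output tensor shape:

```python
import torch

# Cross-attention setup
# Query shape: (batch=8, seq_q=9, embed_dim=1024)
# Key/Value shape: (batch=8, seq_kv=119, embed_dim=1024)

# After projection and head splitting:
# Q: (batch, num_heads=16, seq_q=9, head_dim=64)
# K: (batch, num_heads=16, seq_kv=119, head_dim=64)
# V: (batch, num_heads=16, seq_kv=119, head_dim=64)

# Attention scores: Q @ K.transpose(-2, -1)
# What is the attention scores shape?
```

Input: (8, 9, 1024) -> Output: (8, 16, 9, 119)

Answer: (8, 16, 9, 119)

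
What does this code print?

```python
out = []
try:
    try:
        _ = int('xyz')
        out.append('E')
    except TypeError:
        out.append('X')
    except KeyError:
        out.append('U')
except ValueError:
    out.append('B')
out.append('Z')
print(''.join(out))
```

Execution trace: 'B' (outer except ValueError) → 'Z' (after the try/except). Output: BZ

Answer: BZ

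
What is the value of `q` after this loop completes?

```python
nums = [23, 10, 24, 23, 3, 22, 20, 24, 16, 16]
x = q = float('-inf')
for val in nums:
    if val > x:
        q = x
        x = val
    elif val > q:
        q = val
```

Second largest (with repeats) in [23, 10, 24, 23, 3, 22, 20, 24, 16, 16]
`q` takes the values: -inf → 10 → 23 → 24

Answer: 24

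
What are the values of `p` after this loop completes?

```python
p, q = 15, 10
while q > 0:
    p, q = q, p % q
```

GCD of 15 and 10
`p` takes the values: 15 → 10 → 5

Answer: 5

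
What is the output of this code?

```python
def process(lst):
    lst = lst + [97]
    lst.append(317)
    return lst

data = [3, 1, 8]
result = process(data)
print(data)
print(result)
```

Key concept: rebinding parameter vs mutation.
Step by step:
`data = [3, 1, 8]` → data = [3, 1, 8]
`result = process(data)` → result = [3, 1, 8, 97, 317]
`print(data)` → prints [3, 1, 8]
`print(result)` → prints [3, 1, 8, 97, 317]

Answer:
[3, 1, 8]
[3, 1, 8, 97, 317]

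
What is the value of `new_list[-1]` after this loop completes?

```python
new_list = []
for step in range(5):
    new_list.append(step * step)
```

Last element of squares 0 to 4
`new_list` takes the values: [] → [0] → [0, 1] → [0, 1, 4] → [0, 1, 4, 9] → [0, 1, 4, 9, 16]
So `new_list[-1]` = 16

Answer: 16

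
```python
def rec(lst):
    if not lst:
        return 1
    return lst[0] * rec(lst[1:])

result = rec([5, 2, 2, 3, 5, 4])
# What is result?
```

Product over [5, 2, 2, 3, 5, 4] = 5 * 2 * 2 * 3 * 5 * 4 = 1200

Answer: 1200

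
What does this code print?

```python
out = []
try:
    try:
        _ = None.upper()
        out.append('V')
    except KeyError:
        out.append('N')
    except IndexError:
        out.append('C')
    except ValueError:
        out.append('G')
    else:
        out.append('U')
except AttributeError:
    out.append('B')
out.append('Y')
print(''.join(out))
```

Execution trace: 'B' (outer except AttributeError) → 'Y' (after the try/except). Output: BY

Answer: BY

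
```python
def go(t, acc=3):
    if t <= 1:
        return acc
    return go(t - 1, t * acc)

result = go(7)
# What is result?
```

Accumulator trace (n, acc): (7, 3) -> (6, 21) -> (5, 126) -> (4, 630) -> (3, 2520) -> (2, 7560) -> (1, 15120) -> return 15120

Answer: 15120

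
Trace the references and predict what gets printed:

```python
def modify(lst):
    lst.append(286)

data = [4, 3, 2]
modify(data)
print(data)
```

Key concept: function modifies passed list.
Step by step:
`data = [4, 3, 2]` → data = [4, 3, 2]
`modify(data)` → data = [4, 3, 2, 286]
`print(data)` → prints [4, 3, 2, 286]

Answer: [4, 3, 2, 286]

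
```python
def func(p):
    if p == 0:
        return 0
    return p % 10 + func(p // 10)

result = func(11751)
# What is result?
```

Sum of digits of 11751: 1 + 5 + 7 + 1 + 1 = 15

Answer: 15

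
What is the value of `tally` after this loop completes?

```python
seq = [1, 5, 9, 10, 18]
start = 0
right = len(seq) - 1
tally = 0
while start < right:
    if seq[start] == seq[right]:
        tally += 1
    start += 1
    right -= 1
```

Count matching pairs from ends
`tally` takes the values: 0

Answer: 0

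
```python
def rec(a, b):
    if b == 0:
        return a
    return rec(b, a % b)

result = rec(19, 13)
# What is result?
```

rec(19, 13) -> rec(13, 6) -> rec(6, 1) -> rec(1, 0) -> 1

Answer: 1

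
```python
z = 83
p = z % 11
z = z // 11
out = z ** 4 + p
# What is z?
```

Trace:
`z = 83` → z = 83
`p = z % 11` → p = 6
`z = z // 11` → z = 7
`out = z ** 4 + p` → out = 2407
So z = 7

Answer: 7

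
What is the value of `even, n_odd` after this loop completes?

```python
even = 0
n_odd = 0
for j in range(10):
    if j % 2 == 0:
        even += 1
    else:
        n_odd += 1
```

Count evens and odds in range(10)
`even, n_odd` takes the values: (0, 0) → (1, 0) → (1, 1) → (2, 1) → (2, 2) → (3, 2) → (3, 3) → (4, 3) → (4, 4) → (5, 4) → (5, 5)

Answer: 5, 5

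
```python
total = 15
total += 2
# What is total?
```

Trace:
`total = 15` → total = 15
`total += 2` → total = 17
So total = 17

Answer: 17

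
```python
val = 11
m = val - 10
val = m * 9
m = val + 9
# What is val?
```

Trace:
`val = 11` → val = 11
`m = val - 10` → m = 1
`val = m * 9` → val = 9
`m = val + 9` → m = 18
So val = 9

Answer: 9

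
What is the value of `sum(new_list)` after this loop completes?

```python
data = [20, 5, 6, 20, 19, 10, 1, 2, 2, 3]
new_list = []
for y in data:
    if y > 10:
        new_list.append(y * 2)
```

Sum of doubled values > 10
`new_list` takes the values: [] → [40] → [40, 40] → [40, 40, 38]
So `sum(new_list)` = 118

Answer: 118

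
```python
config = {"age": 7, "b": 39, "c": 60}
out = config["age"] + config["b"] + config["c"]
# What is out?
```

Trace:
`config = {"age": 7, "b": 39, "c": 60}` → config = {'age': 7, 'b': 39, 'c': 60}
`out = config["age"] + config["b"] + config["c"]` → out = 106
So out = 106

Answer: 106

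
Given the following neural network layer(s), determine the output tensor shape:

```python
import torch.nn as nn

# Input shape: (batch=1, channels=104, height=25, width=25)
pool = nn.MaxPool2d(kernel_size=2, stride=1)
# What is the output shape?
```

Input: (1, 104, 25, 25) -> Output: (1, 104, 24, 24)

Answer: (1, 104, 24, 24)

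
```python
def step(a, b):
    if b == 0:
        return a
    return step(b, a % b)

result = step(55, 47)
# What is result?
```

step(55, 47) -> step(47, 8) -> step(8, 7) -> step(7, 1) -> step(1, 0) -> 1

Answer: 1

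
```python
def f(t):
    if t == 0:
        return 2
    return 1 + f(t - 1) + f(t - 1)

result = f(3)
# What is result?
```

f(t) = 1 + 2·f(t-1), f(0)=2. Closed form: (2+1)·2^3 - 1 = 23.

Answer: 23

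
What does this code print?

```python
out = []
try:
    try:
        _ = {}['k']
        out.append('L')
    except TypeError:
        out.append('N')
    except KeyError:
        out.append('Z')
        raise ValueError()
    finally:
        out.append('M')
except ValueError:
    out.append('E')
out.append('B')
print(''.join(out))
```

Execution trace: 'Z' (inner except KeyError) → 'M' (inner finally) → 'E' (outer except ValueError) → 'B' (after the try/except). Output: ZMEB

Answer: ZMEB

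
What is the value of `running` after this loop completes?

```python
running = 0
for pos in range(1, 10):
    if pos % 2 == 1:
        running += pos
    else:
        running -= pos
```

Add odd, subtract even
`running` takes the values: 0 → 1 → -1 → 2 → -2 → 3 → -3 → 4 → -4 → 5

Answer: 5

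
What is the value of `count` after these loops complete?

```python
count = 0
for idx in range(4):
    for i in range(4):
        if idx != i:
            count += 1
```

4² - 4 (exclude diagonal)
`count` takes the values: 0 → 1 → 2 → 3 → 4 → 5 → 6 → 7 → 8 → 9 → 10 → 11 → 12

Answer: 12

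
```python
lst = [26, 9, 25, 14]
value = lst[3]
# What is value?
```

Trace:
`lst = [26, 9, 25, 14]` → lst = [26, 9, 25, 14]
`value = lst[3]` → value = 14
So value = 14

Answer: 14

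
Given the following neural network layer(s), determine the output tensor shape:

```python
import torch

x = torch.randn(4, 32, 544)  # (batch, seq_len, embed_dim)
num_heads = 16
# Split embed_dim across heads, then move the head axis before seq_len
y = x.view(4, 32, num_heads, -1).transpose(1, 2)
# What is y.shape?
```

Input: (4, 32, 544) -> head_dim = 544 // 16 = 34; after view: (4, 32, 16, 34) -> after transpose(1, 2): (4, 16, 32, 34) -> Output: (4, 16, 32, 34)

Answer: (4, 16, 32, 34)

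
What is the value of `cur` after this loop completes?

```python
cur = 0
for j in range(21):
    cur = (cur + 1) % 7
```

Increment mod 7, 21 times = 0
`cur` takes the values: 0 → 1 → 2 → 3 → 4 → 5 → 6 → 0 → 1 → 2 → 3 → 4 → 5 → 6 → 0 → 1 → 2 → 3 → 4 → 5 → 6 → 0

Answer: 0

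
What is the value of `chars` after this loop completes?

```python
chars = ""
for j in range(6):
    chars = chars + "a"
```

Repeat 'a' 6 times
`chars` takes the values: "" → "a" → "aa" → "aaa" → "aaaa" → "aaaaa" → "aaaaaa"

Answer: "aaaaaa"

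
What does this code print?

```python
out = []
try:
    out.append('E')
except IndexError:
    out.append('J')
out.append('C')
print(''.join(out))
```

Execution trace: 'E' (try body, no exception) → 'C' (after the try/except). Output: EC

Answer: EC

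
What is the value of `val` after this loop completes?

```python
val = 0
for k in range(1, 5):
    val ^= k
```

XOR of 1 to 4
`val` takes the values: 0 → 1 → 3 → 0 → 4

Answer: 4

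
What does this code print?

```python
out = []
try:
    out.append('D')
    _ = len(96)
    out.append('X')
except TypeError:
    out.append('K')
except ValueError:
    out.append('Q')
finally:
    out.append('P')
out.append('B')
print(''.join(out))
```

Execution trace: 'D' (try body) → 'K' (except TypeError) → 'P' (finally) → 'B' (after the try/except). Output: DKPB

Answer: DKPB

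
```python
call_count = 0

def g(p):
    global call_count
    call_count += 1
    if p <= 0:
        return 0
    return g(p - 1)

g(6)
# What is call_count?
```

Linear recursion stepping by 1: 7 calls from p=6 down to ≤0.

Answer: 7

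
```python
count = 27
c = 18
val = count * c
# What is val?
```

Trace:
`count = 27` → count = 27
`c = 18` → c = 18
`val = count * c` → val = 486
So val = 486

Answer: 486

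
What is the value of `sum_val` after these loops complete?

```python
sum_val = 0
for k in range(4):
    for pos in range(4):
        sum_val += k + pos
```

Sum of all k+pos for k,pos in 4x4
`sum_val` takes the values: 0 → 1 → 3 → 6 → 7 → 9 → 12 → 16 → 18 → 21 → 25 → 30 → 33 → 37 → 42 → 48

Answer: 48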